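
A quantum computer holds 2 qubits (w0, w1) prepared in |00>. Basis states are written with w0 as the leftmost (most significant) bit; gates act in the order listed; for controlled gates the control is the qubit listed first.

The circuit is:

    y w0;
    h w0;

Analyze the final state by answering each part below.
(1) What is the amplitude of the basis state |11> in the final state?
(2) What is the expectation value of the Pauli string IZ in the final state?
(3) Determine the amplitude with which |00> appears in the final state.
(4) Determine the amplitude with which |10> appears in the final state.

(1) The final state's coefficient on |11> equals 0.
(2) In the final state, IZ has expectation 1.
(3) The amplitude on |00> is sqrt(2)*I/2.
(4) The final state's coefficient on |10> equals -sqrt(2)*I/2.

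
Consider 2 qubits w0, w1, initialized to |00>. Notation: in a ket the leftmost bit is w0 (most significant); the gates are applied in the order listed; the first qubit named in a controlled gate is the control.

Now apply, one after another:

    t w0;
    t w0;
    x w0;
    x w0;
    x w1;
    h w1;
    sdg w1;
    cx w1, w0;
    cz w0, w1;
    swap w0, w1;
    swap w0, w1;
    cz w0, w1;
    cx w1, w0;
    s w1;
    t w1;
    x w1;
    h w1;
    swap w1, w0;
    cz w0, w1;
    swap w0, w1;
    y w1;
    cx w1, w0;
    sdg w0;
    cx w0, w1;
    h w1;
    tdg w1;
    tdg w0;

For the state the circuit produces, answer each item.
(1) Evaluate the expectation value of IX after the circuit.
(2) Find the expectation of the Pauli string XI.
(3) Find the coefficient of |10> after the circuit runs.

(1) The observable IX averages to sqrt(2)/2. Key observation: the block from step 7 through step 14 cancels to the identity and can be dropped.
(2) The expectation value of XI is -1/2.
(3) The amplitude on |10> is sqrt(2)*(-1 - exp(3*I*pi/4))/4.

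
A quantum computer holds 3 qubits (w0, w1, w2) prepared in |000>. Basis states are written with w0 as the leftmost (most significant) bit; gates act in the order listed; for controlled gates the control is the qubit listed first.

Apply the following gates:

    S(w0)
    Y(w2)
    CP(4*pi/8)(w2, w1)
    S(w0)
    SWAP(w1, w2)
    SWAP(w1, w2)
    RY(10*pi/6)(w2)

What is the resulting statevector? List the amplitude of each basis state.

The resulting statevector has amplitude -I/2 on |000>, -sqrt(3)*I/2 on |001>, and 0 on every other basis state.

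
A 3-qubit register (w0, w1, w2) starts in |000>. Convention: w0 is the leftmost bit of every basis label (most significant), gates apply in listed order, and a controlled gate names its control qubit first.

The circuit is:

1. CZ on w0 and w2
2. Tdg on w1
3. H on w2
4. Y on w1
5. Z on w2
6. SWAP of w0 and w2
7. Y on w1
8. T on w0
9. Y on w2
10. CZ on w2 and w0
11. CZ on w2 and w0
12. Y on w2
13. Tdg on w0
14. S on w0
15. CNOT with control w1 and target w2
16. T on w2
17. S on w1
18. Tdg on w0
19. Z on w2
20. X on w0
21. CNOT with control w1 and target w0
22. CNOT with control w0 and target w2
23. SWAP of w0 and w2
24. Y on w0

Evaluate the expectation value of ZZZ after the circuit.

The expectation value of ZZZ is -1. Key observation: the block from step 8 through step 13 cancels to the identity and can be dropped.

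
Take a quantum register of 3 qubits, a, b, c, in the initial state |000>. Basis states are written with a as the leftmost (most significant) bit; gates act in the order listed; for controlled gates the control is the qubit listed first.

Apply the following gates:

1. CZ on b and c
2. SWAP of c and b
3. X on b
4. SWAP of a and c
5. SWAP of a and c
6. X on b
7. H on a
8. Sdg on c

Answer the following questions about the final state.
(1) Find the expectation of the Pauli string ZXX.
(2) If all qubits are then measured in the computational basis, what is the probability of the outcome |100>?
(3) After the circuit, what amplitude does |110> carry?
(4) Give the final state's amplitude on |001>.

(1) In the final state, ZXX has expectation 0.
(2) The probability of measuring |100> is 1/2.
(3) The amplitude on |110> is 0.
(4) |001> carries amplitude 0 in the final state.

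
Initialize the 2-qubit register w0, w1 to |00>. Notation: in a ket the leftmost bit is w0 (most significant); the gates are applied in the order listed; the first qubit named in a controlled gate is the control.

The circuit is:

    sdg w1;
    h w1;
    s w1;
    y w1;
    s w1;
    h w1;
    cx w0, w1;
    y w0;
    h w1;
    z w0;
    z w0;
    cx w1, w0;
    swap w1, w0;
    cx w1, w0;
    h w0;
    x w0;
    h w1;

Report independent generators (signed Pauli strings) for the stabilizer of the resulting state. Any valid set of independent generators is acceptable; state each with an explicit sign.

One valid set of independent stabilizer generators is -XI, -IZ (any independent generating set of the same group is equally correct).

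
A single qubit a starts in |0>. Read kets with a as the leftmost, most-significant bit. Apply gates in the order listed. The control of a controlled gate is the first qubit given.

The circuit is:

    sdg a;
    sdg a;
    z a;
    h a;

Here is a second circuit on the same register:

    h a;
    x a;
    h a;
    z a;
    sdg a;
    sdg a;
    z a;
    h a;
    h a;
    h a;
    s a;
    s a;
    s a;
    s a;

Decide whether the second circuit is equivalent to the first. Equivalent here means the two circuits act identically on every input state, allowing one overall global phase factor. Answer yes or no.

Yes — the two circuits implement the same unitary up to a global phase.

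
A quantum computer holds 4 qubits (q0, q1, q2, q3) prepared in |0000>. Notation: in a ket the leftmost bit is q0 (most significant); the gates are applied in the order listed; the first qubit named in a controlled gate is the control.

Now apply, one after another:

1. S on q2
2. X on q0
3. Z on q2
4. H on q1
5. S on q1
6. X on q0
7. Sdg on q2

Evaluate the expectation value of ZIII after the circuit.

In the final state, ZIII has expectation 1.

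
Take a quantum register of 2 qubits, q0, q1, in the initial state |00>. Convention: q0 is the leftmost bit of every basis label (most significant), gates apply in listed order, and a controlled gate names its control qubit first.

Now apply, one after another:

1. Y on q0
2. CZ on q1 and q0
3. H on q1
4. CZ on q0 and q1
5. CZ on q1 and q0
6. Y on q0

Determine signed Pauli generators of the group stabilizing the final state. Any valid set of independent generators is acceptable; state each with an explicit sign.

The final state is stabilized by the group generated by +IX, +ZI; other independent generating sets are equally valid.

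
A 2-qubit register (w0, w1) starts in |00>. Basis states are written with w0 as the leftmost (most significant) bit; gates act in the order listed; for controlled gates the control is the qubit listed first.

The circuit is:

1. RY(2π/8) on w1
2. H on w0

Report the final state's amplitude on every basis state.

The final amplitudes are sqrt(2*sqrt(2) + 4)/4 on |00>, sqrt(4 - 2*sqrt(2))/4 on |01>, sqrt(2*sqrt(2) + 4)/4 on |10>, sqrt(4 - 2*sqrt(2))/4 on |11>.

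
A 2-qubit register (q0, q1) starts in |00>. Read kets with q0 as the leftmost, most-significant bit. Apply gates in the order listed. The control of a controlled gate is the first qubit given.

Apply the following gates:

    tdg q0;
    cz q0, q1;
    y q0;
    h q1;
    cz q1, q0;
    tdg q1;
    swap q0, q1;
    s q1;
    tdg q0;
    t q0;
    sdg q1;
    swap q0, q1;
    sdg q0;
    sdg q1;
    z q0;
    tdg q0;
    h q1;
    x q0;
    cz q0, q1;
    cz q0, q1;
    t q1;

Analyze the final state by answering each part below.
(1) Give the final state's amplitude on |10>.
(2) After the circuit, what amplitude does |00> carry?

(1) The final state's coefficient on |10> equals 0. Key observation: gates 7-12 undo each other exactly, leaving only the rest of the circuit to track.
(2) |00> carries amplitude -1/2 + exp(3*I*pi/4)/2 in the final state.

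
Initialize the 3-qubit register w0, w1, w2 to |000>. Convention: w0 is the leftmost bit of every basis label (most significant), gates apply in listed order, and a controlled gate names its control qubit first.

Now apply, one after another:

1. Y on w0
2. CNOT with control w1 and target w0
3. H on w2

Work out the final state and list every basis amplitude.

The resulting statevector has amplitude sqrt(2)*I/2 on |100>, sqrt(2)*I/2 on |101>, and 0 on every other basis state.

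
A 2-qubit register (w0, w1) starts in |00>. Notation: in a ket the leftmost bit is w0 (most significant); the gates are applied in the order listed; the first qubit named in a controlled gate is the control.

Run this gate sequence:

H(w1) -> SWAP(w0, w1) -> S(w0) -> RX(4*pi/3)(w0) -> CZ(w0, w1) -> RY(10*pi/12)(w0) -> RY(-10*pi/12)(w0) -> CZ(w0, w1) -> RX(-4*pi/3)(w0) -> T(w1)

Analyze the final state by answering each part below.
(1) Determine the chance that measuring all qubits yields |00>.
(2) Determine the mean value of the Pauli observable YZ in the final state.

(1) Outcome |00> occurs with probability 1/2. Key observation: gates 4-9 undo each other exactly, leaving only the rest of the circuit to track.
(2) The expectation value of YZ is 1.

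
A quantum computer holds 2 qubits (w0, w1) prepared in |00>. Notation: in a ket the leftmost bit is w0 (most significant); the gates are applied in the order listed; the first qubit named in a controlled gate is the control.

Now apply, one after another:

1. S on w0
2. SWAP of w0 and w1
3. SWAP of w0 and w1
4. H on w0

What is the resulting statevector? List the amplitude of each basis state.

The resulting statevector has amplitude sqrt(2)/2 on |00>, 0 on |01>, sqrt(2)/2 on |10>, 0 on |11>. Key observation: gates 2-3 undo each other exactly, leaving only the rest of the circuit to track.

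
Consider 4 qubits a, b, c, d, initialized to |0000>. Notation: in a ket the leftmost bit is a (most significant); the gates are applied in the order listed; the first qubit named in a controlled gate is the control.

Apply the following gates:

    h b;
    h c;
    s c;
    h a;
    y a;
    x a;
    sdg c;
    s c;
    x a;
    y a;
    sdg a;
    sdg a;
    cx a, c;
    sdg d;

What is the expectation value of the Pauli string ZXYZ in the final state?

In the final state, ZXYZ has expectation 1.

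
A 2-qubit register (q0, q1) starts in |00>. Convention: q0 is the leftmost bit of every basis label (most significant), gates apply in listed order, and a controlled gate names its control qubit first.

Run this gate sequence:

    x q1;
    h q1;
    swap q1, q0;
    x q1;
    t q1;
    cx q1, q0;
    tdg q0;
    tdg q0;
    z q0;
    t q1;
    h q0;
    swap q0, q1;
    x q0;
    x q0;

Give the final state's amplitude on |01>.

The final state's coefficient on |01> equals 0.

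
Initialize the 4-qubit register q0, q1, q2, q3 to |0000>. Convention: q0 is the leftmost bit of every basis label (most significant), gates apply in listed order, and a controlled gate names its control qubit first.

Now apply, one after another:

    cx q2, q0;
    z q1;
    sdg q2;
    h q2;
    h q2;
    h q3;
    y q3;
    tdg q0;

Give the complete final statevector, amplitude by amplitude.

After the circuit, the state carries amplitude -sqrt(2)*I/2 on |0000>, sqrt(2)*I/2 on |0001>, and 0 on every other basis state. Key observation: steps 4-5 multiply out to the identity, so the circuit reduces to the remaining gates.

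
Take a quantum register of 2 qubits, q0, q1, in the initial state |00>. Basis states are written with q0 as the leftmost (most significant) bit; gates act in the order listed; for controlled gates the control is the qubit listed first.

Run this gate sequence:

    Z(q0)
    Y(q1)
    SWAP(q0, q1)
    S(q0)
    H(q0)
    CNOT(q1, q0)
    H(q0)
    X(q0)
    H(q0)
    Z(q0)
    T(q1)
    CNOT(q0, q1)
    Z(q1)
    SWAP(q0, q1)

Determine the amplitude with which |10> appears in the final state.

|10> carries amplitude 0 in the final state.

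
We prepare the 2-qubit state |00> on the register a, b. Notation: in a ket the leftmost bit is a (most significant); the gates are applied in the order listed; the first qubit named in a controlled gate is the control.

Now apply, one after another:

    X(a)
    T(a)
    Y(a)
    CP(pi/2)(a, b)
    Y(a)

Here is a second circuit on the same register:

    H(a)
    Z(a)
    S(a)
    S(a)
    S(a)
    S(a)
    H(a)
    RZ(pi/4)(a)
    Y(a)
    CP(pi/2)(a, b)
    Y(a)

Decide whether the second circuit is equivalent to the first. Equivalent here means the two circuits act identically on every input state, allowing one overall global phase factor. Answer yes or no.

Yes, they are equivalent — the unitaries differ by at most a global phase.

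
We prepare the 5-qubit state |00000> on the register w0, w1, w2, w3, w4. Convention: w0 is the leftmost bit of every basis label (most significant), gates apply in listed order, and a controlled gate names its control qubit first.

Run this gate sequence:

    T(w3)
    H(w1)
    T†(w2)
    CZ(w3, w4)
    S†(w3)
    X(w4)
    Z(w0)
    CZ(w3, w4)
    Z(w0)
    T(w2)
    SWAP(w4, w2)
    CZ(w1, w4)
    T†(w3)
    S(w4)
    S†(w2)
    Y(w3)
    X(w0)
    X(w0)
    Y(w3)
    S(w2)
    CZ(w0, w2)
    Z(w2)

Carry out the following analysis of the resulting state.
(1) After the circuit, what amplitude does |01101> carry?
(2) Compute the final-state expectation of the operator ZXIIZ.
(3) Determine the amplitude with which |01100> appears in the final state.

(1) |01101> carries amplitude 0 in the final state. Key observation: steps 15-20 multiply out to the identity, so the circuit reduces to the remaining gates.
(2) The observable ZXIIZ averages to 1.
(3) The amplitude on |01100> is -sqrt(2)/2.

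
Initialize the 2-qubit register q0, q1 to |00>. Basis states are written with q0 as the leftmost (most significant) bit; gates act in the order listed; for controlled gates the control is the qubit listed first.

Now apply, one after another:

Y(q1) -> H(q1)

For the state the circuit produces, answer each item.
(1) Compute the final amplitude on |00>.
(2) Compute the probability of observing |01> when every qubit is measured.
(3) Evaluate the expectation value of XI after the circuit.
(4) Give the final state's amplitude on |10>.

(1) The amplitude on |00> is sqrt(2)*I/2.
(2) The probability of measuring |01> is 1/2.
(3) In the final state, XI has expectation 0.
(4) The final state's coefficient on |10> equals 0.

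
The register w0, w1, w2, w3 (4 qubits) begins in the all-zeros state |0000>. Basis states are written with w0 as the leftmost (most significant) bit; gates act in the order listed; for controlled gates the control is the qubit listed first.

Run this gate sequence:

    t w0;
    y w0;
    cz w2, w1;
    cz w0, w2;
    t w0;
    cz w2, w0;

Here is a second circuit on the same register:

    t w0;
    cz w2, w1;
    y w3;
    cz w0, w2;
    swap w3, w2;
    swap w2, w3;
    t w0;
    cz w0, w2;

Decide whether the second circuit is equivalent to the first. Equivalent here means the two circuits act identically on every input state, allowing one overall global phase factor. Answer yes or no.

No, they are not equivalent — no single phase factor reconciles the two unitaries.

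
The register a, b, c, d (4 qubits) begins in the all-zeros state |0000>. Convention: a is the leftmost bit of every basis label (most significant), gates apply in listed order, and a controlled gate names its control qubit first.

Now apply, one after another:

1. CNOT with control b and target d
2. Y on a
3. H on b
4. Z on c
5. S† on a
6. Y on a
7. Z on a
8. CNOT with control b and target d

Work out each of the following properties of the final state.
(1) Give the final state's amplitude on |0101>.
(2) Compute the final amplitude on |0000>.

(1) |0101> carries amplitude -sqrt(2)*I/2 in the final state.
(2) The amplitude on |0000> is -sqrt(2)*I/2.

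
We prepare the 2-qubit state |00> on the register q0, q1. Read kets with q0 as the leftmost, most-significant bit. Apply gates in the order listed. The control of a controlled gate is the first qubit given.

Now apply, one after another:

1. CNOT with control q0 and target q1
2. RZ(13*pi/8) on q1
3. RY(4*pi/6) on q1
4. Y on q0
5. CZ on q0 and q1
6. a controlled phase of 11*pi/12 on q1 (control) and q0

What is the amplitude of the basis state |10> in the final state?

|10> carries amplitude -exp(11*I*pi/16)/2 in the final state.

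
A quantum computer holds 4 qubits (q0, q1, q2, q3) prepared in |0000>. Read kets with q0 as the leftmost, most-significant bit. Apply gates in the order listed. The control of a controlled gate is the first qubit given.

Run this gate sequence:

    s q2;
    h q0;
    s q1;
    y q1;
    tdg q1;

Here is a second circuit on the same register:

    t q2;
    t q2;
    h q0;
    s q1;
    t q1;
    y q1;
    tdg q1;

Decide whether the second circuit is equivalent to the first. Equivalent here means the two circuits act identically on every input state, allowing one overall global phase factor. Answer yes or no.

No — the two circuits implement different unitaries, even allowing a global phase.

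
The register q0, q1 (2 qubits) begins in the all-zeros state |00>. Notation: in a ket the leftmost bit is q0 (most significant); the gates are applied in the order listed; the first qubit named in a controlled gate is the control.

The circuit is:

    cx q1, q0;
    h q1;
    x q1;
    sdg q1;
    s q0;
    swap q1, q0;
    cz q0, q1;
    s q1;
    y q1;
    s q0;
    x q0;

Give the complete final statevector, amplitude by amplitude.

The final amplitudes are 0 on |00>, sqrt(2)*I/2 on |01>, 0 on |10>, sqrt(2)*I/2 on |11>.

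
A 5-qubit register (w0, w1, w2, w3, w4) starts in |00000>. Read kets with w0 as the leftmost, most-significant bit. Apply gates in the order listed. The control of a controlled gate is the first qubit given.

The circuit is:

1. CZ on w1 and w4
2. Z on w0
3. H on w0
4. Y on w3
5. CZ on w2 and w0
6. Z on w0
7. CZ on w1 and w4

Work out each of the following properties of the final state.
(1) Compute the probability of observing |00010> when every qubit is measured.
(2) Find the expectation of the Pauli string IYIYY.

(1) The probability of measuring |00010> is 1/2.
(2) The observable IYIYY averages to 0.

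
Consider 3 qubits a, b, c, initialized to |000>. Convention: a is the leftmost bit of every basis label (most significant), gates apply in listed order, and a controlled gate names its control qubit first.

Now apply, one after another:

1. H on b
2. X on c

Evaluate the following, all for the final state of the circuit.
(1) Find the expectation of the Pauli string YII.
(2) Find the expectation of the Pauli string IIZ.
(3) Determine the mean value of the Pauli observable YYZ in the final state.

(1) The expectation value of YII is 0.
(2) In the final state, IIZ has expectation -1.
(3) The observable YYZ averages to 0.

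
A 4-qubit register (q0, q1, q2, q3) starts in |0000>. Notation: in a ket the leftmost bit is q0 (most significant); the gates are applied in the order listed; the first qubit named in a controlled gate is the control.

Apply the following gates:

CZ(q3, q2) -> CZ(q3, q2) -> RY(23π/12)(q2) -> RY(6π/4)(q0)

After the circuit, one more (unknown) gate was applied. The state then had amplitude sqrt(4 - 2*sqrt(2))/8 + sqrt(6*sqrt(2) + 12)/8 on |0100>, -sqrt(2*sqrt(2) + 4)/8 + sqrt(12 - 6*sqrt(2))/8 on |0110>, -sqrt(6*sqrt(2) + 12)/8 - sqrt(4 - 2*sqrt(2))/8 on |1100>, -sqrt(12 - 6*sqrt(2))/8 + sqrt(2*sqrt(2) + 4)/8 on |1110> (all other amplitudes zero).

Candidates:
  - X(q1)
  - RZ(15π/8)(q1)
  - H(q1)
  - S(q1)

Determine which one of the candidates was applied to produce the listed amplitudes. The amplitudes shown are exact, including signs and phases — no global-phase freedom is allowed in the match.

It was X(q1) that produced the state shown. Key observation: steps 1-2 multiply out to the identity, so the circuit reduces to the remaining gates.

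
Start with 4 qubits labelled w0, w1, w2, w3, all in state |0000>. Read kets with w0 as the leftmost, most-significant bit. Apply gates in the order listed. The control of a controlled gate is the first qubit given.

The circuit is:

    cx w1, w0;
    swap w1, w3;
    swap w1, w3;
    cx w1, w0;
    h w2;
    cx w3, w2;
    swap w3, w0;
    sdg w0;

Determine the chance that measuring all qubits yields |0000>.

The probability of measuring |0000> is 1/2. Key observation: steps 1-4 multiply out to the identity, so the circuit reduces to the remaining gates.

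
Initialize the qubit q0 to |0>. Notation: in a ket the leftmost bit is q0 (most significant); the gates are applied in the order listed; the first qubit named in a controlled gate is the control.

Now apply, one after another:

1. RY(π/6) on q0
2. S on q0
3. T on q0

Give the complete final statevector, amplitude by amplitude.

After the circuit, the state carries amplitude sqrt(2)/4 + sqrt(6)/4 on |0>, (-sqrt(2) + sqrt(6))*exp(3*I*pi/4)/4 on |1>.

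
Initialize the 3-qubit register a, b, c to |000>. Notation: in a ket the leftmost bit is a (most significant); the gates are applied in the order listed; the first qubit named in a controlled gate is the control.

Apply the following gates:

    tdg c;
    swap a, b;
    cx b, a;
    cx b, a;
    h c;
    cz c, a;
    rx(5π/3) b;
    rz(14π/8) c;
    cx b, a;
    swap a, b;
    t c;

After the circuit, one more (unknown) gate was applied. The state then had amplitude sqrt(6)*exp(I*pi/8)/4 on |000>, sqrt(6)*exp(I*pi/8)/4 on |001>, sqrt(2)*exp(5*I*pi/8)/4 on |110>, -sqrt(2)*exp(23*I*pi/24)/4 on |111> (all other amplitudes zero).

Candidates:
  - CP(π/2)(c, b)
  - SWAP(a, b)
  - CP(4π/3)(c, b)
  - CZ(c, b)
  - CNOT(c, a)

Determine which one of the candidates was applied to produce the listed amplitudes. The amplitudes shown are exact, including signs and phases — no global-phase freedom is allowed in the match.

It was CP(4π/3)(c, b) that produced the state shown.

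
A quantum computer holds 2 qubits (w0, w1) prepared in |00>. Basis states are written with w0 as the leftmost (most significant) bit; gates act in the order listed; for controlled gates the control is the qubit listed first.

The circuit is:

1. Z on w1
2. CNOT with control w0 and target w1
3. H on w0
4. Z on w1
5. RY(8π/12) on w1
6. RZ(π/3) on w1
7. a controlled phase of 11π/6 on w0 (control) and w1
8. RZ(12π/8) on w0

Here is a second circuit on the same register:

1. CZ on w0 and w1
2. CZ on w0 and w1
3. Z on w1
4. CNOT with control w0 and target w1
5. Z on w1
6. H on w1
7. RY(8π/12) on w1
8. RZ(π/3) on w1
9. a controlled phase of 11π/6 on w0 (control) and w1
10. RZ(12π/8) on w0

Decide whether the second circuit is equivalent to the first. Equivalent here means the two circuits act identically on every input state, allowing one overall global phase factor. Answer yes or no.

No: there is an input state on which the two circuits produce genuinely different outputs (not merely differing by a phase).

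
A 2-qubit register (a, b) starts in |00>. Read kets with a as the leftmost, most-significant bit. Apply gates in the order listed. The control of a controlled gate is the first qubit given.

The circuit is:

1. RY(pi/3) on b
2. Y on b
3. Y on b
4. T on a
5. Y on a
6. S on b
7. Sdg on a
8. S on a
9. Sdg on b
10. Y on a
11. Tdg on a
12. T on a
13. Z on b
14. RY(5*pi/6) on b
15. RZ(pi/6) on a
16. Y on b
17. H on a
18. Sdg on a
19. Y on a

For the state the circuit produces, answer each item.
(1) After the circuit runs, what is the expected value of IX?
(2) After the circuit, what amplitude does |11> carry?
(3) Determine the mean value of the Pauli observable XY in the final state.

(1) The expectation value of IX is -1. Key observation: gates 4-11 undo each other exactly, leaving only the rest of the circuit to track.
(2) The final state's coefficient on |11> equals exp(11*I*pi/12)/2.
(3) The observable XY averages to 0.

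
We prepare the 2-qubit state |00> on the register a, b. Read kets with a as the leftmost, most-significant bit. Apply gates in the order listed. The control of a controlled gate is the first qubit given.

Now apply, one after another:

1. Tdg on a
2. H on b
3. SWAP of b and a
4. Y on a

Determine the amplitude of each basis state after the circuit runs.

After the circuit, the state carries amplitude -sqrt(2)*I/2 on |00>, 0 on |01>, sqrt(2)*I/2 on |10>, 0 on |11>.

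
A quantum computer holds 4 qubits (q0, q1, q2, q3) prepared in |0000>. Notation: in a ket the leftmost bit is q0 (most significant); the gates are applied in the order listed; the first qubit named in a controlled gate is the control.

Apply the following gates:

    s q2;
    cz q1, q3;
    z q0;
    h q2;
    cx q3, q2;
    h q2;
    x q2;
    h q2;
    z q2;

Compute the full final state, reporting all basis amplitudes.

After the circuit, the state carries amplitude sqrt(2)/2 on |0000>, sqrt(2)/2 on |0010>, and 0 on every other basis state. Key observation: steps 6-9 multiply out to the identity, so the circuit reduces to the remaining gates.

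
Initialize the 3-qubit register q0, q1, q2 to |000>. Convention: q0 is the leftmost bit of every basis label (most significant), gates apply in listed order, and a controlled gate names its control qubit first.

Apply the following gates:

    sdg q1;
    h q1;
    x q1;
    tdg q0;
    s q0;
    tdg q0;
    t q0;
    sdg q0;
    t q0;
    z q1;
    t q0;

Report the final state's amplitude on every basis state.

The final amplitudes are sqrt(2)/2 on |000>, -sqrt(2)/2 on |010>, and 0 on every other basis state.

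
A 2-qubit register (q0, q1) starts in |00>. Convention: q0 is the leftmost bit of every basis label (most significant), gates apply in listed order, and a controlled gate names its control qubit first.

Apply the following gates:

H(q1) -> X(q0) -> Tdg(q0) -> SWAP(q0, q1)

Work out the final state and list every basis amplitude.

The final amplitudes are 0 on |00>, -sqrt(2)*exp(3*I*pi/4)/2 on |01>, 0 on |10>, -sqrt(2)*exp(3*I*pi/4)/2 on |11>.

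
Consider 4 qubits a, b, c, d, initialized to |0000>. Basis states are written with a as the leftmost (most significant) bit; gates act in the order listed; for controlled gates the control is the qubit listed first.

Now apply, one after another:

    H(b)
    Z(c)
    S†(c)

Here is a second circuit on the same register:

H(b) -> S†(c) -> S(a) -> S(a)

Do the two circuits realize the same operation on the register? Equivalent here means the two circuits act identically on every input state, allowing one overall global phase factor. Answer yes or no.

No — the two circuits implement different unitaries, even allowing a global phase.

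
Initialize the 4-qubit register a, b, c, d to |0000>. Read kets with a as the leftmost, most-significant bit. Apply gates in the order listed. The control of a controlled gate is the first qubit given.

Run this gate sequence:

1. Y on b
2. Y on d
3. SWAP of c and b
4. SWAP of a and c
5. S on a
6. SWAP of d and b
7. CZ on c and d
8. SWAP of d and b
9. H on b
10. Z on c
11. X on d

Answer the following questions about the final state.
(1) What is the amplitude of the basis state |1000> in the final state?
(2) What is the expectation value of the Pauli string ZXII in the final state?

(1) |1000> carries amplitude -sqrt(2)*I/2 in the final state.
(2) The expectation value of ZXII is -1.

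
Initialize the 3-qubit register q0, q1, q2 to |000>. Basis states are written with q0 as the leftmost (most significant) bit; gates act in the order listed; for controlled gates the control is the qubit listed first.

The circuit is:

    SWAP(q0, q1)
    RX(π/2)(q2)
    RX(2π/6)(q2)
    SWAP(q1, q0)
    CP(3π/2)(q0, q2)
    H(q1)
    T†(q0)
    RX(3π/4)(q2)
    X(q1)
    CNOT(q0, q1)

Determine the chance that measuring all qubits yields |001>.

A full measurement returns |001> with probability -sqrt(6)/16 + sqrt(2)/16 + 1/4.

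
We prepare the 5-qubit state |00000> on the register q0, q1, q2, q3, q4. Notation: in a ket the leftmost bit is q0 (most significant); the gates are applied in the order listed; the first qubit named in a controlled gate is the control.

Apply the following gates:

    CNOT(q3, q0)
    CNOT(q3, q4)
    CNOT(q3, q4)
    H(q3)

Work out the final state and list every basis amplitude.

The final amplitudes are sqrt(2)/2 on |00000>, sqrt(2)/2 on |00010>, and 0 on every other basis state. Key observation: steps 2-3 multiply out to the identity, so the circuit reduces to the remaining gates.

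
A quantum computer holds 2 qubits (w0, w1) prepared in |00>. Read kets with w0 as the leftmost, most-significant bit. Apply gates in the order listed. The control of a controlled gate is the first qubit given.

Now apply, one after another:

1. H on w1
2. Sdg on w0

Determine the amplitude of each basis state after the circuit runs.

The resulting statevector has amplitude sqrt(2)/2 on |00>, sqrt(2)/2 on |01>, 0 on |10>, 0 on |11>.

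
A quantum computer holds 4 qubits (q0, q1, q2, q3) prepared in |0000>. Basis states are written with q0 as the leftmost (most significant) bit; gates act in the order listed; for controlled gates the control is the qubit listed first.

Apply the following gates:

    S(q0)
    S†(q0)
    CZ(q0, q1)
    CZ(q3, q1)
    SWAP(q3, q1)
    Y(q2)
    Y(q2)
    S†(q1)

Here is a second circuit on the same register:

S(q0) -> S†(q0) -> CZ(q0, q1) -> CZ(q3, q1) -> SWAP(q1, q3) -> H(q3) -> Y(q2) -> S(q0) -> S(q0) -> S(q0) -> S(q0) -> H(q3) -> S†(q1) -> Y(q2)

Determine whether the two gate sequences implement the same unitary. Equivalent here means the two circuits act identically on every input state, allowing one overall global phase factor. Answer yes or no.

Yes, they are equivalent — the unitaries differ by at most a global phase.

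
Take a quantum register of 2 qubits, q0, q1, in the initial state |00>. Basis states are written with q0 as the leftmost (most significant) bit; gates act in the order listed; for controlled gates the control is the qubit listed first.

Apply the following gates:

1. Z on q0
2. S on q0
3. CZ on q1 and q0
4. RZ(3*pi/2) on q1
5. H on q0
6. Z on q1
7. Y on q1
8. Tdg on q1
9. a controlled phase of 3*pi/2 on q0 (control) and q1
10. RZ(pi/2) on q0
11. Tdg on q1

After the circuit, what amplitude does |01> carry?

The final state's coefficient on |01> equals -sqrt(2)/2.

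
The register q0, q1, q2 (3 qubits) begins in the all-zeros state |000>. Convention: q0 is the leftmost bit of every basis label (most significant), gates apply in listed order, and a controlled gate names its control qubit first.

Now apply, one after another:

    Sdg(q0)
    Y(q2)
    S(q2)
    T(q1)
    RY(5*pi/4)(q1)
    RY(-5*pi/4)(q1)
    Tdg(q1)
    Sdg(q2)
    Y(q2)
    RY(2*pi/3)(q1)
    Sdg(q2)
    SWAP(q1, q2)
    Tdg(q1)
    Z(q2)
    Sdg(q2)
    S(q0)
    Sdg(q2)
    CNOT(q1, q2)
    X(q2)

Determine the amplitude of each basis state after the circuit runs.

The final amplitudes are sqrt(3)/2 on |000>, 1/2 on |001>, and 0 on every other basis state. Key observation: the block from step 2 through step 9 cancels to the identity and can be dropped.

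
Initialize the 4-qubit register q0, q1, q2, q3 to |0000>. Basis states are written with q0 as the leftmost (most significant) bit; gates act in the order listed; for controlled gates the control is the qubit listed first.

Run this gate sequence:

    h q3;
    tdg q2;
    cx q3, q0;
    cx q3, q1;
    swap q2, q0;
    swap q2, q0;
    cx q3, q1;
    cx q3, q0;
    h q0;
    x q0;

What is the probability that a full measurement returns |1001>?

A full measurement returns |1001> with probability 1/4. Key observation: steps 3-8 multiply out to the identity, so the circuit reduces to the remaining gates.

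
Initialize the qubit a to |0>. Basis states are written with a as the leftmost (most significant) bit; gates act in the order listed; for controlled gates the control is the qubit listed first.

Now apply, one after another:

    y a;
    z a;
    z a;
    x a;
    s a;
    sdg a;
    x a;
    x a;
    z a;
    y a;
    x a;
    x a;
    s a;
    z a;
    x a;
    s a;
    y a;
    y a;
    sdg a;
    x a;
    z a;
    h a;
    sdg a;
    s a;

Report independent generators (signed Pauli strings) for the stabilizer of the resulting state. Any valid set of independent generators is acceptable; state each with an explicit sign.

The final state is stabilized by the group generated by -X; other independent generating sets are equally valid. Key observation: gates 5-6 undo each other exactly, leaving only the rest of the circuit to track.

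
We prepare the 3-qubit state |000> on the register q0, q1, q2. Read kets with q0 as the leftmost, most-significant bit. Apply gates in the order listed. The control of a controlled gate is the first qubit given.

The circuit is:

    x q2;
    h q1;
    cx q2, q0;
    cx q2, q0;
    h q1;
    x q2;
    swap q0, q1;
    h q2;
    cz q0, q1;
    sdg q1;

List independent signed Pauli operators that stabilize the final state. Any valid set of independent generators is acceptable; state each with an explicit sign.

One valid set of independent stabilizer generators is +IIX, +ZII, +IZI (any independent generating set of the same group is equally correct). Key observation: the block from step 1 through step 6 cancels to the identity and can be dropped.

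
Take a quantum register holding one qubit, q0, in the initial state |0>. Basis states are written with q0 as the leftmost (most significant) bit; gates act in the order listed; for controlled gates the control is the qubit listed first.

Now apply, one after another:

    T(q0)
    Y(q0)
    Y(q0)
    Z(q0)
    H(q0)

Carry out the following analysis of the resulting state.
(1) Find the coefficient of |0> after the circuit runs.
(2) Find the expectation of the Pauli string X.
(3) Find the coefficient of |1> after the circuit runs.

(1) The final state's coefficient on |0> equals sqrt(2)/2.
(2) The observable X averages to 1.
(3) The final state's coefficient on |1> equals sqrt(2)/2.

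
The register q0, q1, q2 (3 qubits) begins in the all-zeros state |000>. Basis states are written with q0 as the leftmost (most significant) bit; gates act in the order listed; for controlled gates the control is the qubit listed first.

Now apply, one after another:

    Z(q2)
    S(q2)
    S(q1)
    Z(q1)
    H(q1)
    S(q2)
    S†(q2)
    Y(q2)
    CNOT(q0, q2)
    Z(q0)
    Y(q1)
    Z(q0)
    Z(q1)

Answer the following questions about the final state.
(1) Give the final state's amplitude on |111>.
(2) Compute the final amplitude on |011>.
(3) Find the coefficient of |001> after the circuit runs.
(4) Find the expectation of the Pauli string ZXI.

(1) The amplitude on |111> is 0.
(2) The final state's coefficient on |011> equals sqrt(2)/2.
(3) The final state's coefficient on |001> equals sqrt(2)/2.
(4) The expectation value of ZXI is 1.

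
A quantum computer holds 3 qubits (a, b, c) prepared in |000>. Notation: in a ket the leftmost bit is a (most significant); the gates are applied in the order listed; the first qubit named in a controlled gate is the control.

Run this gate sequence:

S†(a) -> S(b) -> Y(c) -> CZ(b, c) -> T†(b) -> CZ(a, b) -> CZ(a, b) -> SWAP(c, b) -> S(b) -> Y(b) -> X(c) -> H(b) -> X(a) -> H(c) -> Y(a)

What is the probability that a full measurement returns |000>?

Outcome |000> occurs with probability 1/4. Key observation: the block from step 6 through step 7 cancels to the identity and can be dropped.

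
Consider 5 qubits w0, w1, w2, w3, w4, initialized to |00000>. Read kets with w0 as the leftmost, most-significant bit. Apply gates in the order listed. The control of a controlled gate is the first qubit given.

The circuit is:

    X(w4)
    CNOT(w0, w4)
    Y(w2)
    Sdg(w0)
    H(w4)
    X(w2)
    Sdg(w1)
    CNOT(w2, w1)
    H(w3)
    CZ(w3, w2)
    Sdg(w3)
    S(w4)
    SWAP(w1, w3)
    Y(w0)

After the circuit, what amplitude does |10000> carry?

The final state's coefficient on |10000> equals -1/2.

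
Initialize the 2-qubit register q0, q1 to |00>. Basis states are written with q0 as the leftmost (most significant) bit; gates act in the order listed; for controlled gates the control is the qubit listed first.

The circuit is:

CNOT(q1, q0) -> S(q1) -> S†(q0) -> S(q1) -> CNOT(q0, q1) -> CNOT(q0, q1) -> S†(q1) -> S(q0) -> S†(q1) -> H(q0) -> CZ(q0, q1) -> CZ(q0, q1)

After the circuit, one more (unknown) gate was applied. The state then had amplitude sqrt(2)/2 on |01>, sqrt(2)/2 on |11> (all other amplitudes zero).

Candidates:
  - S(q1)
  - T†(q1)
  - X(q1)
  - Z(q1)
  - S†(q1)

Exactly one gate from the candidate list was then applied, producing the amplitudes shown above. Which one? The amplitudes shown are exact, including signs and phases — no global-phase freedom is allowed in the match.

The unique candidate consistent with the amplitudes is X(q1). Key observation: steps 2-9 multiply out to the identity, so the circuit reduces to the remaining gates.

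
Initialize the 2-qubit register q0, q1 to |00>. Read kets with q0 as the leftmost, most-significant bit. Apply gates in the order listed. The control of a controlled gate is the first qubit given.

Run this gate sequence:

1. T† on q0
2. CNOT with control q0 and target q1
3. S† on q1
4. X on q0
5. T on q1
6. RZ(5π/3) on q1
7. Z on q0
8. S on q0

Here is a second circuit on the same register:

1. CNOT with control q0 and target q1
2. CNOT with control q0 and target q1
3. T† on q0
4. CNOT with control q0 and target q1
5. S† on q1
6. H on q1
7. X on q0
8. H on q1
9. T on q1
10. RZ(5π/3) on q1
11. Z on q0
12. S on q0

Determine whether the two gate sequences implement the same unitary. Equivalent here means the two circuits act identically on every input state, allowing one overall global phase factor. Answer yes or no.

Yes, they are equivalent — the unitaries differ by at most a global phase.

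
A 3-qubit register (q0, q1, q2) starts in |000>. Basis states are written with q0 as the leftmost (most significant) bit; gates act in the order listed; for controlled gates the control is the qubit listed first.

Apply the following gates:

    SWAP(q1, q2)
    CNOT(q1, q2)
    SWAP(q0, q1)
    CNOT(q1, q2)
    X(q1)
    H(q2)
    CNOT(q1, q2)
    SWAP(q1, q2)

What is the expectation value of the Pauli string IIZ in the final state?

In the final state, IIZ has expectation -1.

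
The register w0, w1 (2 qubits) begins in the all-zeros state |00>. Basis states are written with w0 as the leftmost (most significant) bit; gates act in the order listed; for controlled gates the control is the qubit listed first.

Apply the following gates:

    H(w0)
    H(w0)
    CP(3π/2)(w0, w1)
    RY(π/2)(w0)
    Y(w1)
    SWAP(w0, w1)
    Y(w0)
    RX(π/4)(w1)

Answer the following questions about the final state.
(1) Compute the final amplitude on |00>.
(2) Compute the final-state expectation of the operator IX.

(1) The final state's coefficient on |00> equals sqrt(2)*sqrt(sqrt(2) + 2)/4 - sqrt(2)*I*sqrt(2 - sqrt(2))/4.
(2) The observable IX averages to 1.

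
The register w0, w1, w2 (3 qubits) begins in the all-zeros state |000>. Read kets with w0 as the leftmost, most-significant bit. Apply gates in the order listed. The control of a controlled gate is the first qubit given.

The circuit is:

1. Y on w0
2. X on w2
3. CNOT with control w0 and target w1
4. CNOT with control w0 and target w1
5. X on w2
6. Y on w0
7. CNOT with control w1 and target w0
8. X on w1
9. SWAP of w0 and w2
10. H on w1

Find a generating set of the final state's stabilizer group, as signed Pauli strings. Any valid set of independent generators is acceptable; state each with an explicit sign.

The stabilizer group can be generated by -IXI, +ZII, +IIZ, among other valid generating sets.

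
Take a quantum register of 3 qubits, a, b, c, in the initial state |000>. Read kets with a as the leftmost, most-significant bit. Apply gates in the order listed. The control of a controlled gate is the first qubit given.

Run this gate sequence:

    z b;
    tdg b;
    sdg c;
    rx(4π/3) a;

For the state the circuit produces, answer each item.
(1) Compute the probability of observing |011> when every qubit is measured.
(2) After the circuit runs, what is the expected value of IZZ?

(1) Outcome |011> occurs with probability 0.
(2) In the final state, IZZ has expectation 1.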